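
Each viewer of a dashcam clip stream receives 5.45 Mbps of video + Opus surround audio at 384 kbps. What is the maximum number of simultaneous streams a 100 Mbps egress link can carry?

17

Audio: 384 kbps = 0.384 Mbps.
Per-viewer media rate: 5.834 Mbps.
100 Mbps = 100.0 Mbps; 100.0 / 5.834 = 17.14 → 17 viewers.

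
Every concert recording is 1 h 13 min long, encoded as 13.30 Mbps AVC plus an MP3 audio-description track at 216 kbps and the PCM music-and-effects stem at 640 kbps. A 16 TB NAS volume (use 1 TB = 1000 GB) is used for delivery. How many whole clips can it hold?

1 h 13 min = 73 min = 4380 s
Audio total: 216 + 640 = 856 kbps = 0.856 Mbps.
Total bitrate: 14.156 Mbps.
Per item: 14.156 Mbps × 4380 s = 62,003 Mb = 7,750 MB.
Capacity: 16 TB = 128,000,000 Mb; 2064.41 items → 2064 complete.

2064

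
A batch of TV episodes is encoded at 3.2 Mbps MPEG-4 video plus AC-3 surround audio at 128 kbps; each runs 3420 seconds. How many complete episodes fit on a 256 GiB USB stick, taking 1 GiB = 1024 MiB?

193

Audio: 128 kbps = 0.128 Mbps.
Total bitrate: 3.328 Mbps.
Per item: 3.328 Mbps × 3420 s = 11,382 Mb = 1,423 MB.
Capacity: 256 GiB = 2,199,023 Mb; 193.21 items → 193 complete.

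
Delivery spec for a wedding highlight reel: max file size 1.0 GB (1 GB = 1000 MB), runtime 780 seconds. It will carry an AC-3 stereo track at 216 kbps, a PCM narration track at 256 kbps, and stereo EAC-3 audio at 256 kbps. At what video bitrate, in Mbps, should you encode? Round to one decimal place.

9.5 Mbps

Budget: 1.0 GB = 8000.0 Mb.
Total bitrate budget: 8000.0 Mb / 780 s = 10.256 Mbps.
Audio total: 216 + 256 + 256 = 728 kbps = 0.728 Mbps.
Video: 10.256 − 0.728 = 9.528 Mbps.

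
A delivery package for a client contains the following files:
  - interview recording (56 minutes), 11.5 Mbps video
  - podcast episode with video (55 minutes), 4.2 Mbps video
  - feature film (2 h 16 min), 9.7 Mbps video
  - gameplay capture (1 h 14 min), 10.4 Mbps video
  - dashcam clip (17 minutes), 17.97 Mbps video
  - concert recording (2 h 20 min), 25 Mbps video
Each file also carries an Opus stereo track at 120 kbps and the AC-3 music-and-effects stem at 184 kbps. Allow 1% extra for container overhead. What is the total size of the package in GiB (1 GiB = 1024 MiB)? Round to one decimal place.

Audio total: 120 + 184 = 304 kbps = 0.304 Mbps.
interview recording: 11.804 Mbps × 3360 s × 1.01 = 40058.1 Mb
podcast episode with video: 4.504 Mbps × 3300 s × 1.01 = 15011.8 Mb
feature film: 10.004 Mbps × 8160 s × 1.01 = 82449.0 Mb
gameplay capture: 10.704 Mbps × 4440 s × 1.01 = 48001.0 Mb
dashcam clip: 18.274 Mbps × 1020 s × 1.01 = 18825.9 Mb
concert recording: 25.304 Mbps × 8400 s × 1.01 = 214679.1 Mb
Total: 419024.9 Mb = 52378.1 MB.
= 48.78 GiB.

48.8 GiB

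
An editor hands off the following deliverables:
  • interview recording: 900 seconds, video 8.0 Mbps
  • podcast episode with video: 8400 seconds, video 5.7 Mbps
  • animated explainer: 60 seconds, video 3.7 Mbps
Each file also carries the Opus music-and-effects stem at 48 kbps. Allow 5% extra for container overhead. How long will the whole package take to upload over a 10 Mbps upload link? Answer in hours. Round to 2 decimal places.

Audio: 48 kbps = 0.048 Mbps.
interview recording: 8.048 Mbps × 900 s × 1.05 = 7605.4 Mb
podcast episode with video: 5.748 Mbps × 8400 s × 1.05 = 50697.4 Mb
animated explainer: 3.748 Mbps × 60 s × 1.05 = 236.1 Mb
Total: 58538.8 Mb = 7317.4 MB.
At 10 Mbps: 58538.8 / 10 = 5854 s ≈ 1.63 hours.

1.63 hours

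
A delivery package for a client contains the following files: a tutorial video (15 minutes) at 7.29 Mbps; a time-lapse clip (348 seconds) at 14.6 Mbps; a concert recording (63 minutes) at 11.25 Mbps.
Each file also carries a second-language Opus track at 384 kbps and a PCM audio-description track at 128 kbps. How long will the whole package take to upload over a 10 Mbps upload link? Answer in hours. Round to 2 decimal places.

Audio total: 384 + 128 = 512 kbps = 0.512 Mbps.
tutorial video: 7.802 Mbps × 900 s = 7021.8 Mb
time-lapse clip: 15.112 Mbps × 348 s = 5259.0 Mb
concert recording: 11.762 Mbps × 3780 s = 44460.4 Mb
Total: 56741.1 Mb = 7092.6 MB.
At 10 Mbps: 56741.1 / 10 = 5674 s ≈ 1.58 hours.

1.58 hours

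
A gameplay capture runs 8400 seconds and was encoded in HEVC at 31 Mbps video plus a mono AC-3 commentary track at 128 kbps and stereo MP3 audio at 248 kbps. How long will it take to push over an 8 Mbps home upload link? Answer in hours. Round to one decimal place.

Audio total: 128 + 248 = 376 kbps = 0.376 Mbps.
Total bitrate: 31.376 Mbps.
File: 31.376 Mbps × 8400 s = 263558.4 Mb.
At 8 Mbps: 263558.4 / 8 = 32944.8 s ≈ 9.15 hours.

9.2 hours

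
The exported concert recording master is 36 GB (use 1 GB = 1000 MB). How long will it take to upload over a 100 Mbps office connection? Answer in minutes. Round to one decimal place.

File: 36 GB = 288000.0 Mb.
At 100 Mbps: 288000.0 / 100 = 2880.0 s ≈ 48 minutes.

48.0 minutes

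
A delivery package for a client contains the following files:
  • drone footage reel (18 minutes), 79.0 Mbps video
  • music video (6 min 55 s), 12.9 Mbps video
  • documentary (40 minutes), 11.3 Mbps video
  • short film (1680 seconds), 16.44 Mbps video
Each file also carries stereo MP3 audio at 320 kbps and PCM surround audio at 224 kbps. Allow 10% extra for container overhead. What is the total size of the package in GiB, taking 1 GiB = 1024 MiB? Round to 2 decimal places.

19.01 GiB

Audio total: 320 + 224 = 544 kbps = 0.544 Mbps.
drone footage reel: 79.544 Mbps × 1080 s × 1.10 = 94498.3 Mb
music video: 13.444 Mbps × 415 s × 1.10 = 6137.2 Mb
documentary: 11.844 Mbps × 2400 s × 1.10 = 31268.2 Mb
short film: 16.984 Mbps × 1680 s × 1.10 = 31386.4 Mb
Total: 163290.0 Mb = 20411.3 MB.
= 19.01 GiB.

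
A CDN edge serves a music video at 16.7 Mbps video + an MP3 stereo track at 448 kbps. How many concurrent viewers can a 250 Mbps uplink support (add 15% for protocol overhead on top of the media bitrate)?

Audio: 448 kbps = 0.448 Mbps.
Per-viewer media rate: 17.148 Mbps.
On the wire with 15% overhead: 19.720 Mbps.
250 Mbps = 250.0 Mbps; 250.0 / 19.720 = 12.68 → 12 viewers.

12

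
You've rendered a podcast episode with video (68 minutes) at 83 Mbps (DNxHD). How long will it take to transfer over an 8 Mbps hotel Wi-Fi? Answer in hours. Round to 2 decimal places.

11.76 hours

68 min = 4080 s
File: 83.000 Mbps × 4080 s = 338640.0 Mb.
At 8 Mbps: 338640.0 / 8 = 42330.0 s ≈ 11.8 hours.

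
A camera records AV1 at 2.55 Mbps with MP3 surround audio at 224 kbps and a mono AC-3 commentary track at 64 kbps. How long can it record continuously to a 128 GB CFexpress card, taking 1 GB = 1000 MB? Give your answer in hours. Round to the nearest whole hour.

Audio total: 224 + 64 = 288 kbps = 0.288 Mbps.
Total bitrate: 2.55 + 0.288 = 2.838 Mbps.
Capacity: 128 GB = 1,024,000 Mb.
Recording time: 1,024,000 / 2.838 = 360,817 s ≈ 100 hours.

100 hours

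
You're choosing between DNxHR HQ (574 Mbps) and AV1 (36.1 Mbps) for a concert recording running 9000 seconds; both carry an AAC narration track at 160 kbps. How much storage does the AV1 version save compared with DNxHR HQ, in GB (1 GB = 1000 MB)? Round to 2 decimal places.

605.14 GB

Audio: 160 kbps = 0.160 Mbps.
DNxHR HQ: 574.160 Mbps × 9000 s = 5167440.0 Mb = 645.930 GB.
AV1: 36.260 Mbps × 9000 s = 326340.0 Mb = 40.792 GB.
Saving: 645.930 − 40.792 = 605.138 GB.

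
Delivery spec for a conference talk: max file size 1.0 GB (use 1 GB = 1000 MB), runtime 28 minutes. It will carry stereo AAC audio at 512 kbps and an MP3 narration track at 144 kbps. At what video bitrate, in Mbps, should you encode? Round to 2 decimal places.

4.11 Mbps

Budget: 1.0 GB = 8000.0 Mb.
28 min = 1680 s
Total bitrate budget: 8000.0 Mb / 1680 s = 4.762 Mbps.
Audio total: 512 + 144 = 656 kbps = 0.656 Mbps.
Video: 4.762 − 0.656 = 4.106 Mbps.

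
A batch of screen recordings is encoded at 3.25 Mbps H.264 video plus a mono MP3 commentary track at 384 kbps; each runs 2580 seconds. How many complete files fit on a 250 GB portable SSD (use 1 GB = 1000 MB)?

Audio: 384 kbps = 0.384 Mbps.
Total bitrate: 3.634 Mbps.
Per item: 3.634 Mbps × 2580 s = 9,376 Mb = 1,172 MB.
Capacity: 250 GB = 2,000,000 Mb; 213.32 items → 213 complete.

213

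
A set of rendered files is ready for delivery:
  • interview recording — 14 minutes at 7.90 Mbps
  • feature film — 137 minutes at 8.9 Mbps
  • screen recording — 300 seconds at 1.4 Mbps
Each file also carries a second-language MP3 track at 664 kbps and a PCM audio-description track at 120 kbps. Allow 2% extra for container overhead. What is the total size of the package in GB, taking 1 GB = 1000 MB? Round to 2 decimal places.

11.16 GB

Audio total: 664 + 120 = 784 kbps = 0.784 Mbps.
interview recording: 8.684 Mbps × 840 s × 1.02 = 7440.5 Mb
feature film: 9.684 Mbps × 8220 s × 1.02 = 81194.5 Mb
screen recording: 2.184 Mbps × 300 s × 1.02 = 668.3 Mb
Total: 89303.3 Mb = 11162.9 MB.
= 11.16 GB.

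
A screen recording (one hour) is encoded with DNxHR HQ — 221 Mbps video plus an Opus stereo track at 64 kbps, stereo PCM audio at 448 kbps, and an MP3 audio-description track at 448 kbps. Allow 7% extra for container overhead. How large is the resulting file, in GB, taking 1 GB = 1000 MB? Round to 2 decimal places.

106.87 GB

1 h = 3600 s
Audio total: 64 + 448 + 448 = 960 kbps = 0.960 Mbps.
Total bitrate: 221 + 0.960 = 221.960 Mbps.
Stream data: 221.960 Mbps × 3600 s = 799056.0 Mb.
With 7% container overhead: ×1.07.
854,990 Mb ÷ 8 = 106,874 MB → 106.9 GB.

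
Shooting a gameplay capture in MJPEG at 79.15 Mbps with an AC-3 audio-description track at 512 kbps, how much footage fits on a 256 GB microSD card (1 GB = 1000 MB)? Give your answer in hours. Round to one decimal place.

7.1 hours

Audio: 512 kbps = 0.512 Mbps.
Total bitrate: 79.15 + 0.512 = 79.662 Mbps.
Capacity: 256 GB = 2,048,000 Mb.
Recording time: 2,048,000 / 79.662 = 25,709 s ≈ 7.14 hours.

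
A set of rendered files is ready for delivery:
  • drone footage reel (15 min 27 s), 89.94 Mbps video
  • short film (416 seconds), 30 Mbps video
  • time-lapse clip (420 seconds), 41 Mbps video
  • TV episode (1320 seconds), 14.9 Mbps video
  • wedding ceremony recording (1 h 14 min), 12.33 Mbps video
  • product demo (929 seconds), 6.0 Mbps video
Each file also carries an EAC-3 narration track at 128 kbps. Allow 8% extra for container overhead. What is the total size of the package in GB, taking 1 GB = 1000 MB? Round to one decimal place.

26.2 GB

Audio: 128 kbps = 0.128 Mbps.
drone footage reel: 90.068 Mbps × 927 s × 1.08 = 90172.5 Mb
short film: 30.128 Mbps × 416 s × 1.08 = 13535.9 Mb
time-lapse clip: 41.128 Mbps × 420 s × 1.08 = 18655.7 Mb
TV episode: 15.028 Mbps × 1320 s × 1.08 = 21423.9 Mb
wedding ceremony recording: 12.458 Mbps × 4440 s × 1.08 = 59738.6 Mb
product demo: 6.128 Mbps × 929 s × 1.08 = 6148.3 Mb
Total: 209674.9 Mb = 26209.4 MB.
= 26.21 GB.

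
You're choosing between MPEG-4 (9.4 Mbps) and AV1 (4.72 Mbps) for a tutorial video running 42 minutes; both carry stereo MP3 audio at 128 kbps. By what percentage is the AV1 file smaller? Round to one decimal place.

42 min = 2520 s
Audio: 128 kbps = 0.128 Mbps.
MPEG-4: 9.528 Mbps × 2520 s = 24010.6 Mb = 3.001 GB.
AV1: 4.848 Mbps × 2520 s = 12217.0 Mb = 1.527 GB.
Reduction: (1 − 1.527/3.001) × 100 = 49.12%.

49.1%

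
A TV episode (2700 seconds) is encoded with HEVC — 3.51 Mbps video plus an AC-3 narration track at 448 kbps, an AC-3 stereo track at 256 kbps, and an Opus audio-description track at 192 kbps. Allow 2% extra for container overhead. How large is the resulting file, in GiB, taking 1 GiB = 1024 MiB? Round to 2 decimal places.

Audio total: 448 + 256 + 192 = 896 kbps = 0.896 Mbps.
Total bitrate: 3.51 + 0.896 = 4.406 Mbps.
Stream data: 4.406 Mbps × 2700 s = 11896.2 Mb.
With 2% container overhead: ×1.02.
12,134 Mb = 1,516,765,500 bytes ÷ 1,073,741,824 = 1.413 GiB.

1.41 GiB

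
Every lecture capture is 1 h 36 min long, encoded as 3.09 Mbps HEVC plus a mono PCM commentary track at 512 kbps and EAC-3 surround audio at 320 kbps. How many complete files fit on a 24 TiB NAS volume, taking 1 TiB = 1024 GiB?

9344

1 h 36 min = 96 min = 5760 s
Audio total: 512 + 320 = 832 kbps = 0.832 Mbps.
Total bitrate: 3.922 Mbps.
Per item: 3.922 Mbps × 5760 s = 22,591 Mb = 2,824 MB.
Capacity: 24 TiB = 211,106,233 Mb; 9344.82 items → 9344 complete.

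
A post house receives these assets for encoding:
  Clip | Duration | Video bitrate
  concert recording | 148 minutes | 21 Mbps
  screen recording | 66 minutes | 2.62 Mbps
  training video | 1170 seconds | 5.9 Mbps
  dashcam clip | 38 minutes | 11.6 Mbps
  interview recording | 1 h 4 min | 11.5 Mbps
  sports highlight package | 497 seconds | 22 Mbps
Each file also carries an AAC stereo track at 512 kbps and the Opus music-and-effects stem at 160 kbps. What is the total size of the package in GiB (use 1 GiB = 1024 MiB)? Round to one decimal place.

34.8 GiB

Audio total: 512 + 160 = 672 kbps = 0.672 Mbps.
concert recording: 21.672 Mbps × 8880 s = 192447.4 Mb
screen recording: 3.292 Mbps × 3960 s = 13036.3 Mb
training video: 6.572 Mbps × 1170 s = 7689.2 Mb
dashcam clip: 12.272 Mbps × 2280 s = 27980.2 Mb
interview recording: 12.172 Mbps × 3840 s = 46740.5 Mb
sports highlight package: 22.672 Mbps × 497 s = 11268.0 Mb
Total: 299161.5 Mb = 37395.2 MB.
= 34.83 GiB.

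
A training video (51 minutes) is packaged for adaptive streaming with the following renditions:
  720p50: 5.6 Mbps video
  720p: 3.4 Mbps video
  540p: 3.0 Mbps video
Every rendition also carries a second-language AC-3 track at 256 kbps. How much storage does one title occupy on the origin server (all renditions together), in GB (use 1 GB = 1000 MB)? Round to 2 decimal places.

51 min = 3060 s
Audio: 256 kbps = 0.256 Mbps.
Sum of rendition bitrates: (5.6+0.256) + (3.4+0.256) + (3.0+0.256) = 12.768 Mbps.
× 3060 s = 39,070 Mb = 4,884 MB = 4.884 GB.

4.88 GB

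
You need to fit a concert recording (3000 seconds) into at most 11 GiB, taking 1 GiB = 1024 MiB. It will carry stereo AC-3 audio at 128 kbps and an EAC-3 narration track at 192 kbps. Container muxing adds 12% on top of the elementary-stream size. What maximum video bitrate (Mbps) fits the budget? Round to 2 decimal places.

27.80 Mbps

Budget: 11 GiB = 94489.3 Mb.
Stream payload after overhead: 94489.3 / 1.12 = 84365.4 Mb.
Total bitrate budget: 84365.4 Mb / 3000 s = 28.122 Mbps.
Audio total: 128 + 192 = 320 kbps = 0.320 Mbps.
Video: 28.122 − 0.320 = 27.802 Mbps.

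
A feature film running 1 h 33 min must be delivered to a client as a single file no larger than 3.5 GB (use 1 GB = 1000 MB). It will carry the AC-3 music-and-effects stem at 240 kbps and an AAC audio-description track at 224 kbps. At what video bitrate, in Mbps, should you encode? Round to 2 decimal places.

4.55 Mbps

Budget: 3.5 GB = 28000.0 Mb.
1 h 33 min = 93 min = 5580 s
Total bitrate budget: 28000.0 Mb / 5580 s = 5.018 Mbps.
Audio total: 240 + 224 = 464 kbps = 0.464 Mbps.
Video: 5.018 − 0.464 = 4.554 Mbps.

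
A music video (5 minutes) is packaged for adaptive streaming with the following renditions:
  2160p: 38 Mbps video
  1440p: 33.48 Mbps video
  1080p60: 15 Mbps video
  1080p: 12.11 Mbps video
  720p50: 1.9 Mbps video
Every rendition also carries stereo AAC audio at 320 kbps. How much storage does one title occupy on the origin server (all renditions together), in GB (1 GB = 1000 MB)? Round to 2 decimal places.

5 min = 300 s
Audio: 320 kbps = 0.320 Mbps.
Sum of rendition bitrates: (38+0.320) + (33.48+0.320) + (15+0.320) + (12.11+0.320) + (1.9+0.320) = 102.090 Mbps.
× 300 s = 30,627 Mb = 3,828 MB = 3.828 GB.

3.83 GB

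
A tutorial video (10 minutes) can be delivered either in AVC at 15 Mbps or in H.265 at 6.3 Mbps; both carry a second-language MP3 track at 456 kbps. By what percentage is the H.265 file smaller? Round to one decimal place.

56.3%

10 min = 600 s
Audio: 456 kbps = 0.456 Mbps.
AVC: 15.456 Mbps × 600 s = 9273.6 Mb = 1.159 GB.
H.265: 6.756 Mbps × 600 s = 4053.6 Mb = 0.507 GB.
Reduction: (1 − 0.507/1.159) × 100 = 56.29%.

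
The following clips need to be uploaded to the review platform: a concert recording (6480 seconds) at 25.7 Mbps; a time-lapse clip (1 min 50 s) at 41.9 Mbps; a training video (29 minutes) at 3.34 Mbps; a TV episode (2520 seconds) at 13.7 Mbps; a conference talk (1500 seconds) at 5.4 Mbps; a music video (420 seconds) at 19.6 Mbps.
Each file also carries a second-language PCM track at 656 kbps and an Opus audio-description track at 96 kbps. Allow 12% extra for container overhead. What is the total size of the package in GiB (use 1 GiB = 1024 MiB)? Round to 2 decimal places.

Audio total: 656 + 96 = 752 kbps = 0.752 Mbps.
concert recording: 26.452 Mbps × 6480 s × 1.12 = 191978.0 Mb
time-lapse clip: 42.652 Mbps × 110 s × 1.12 = 5254.7 Mb
training video: 4.092 Mbps × 1740 s × 1.12 = 7974.5 Mb
TV episode: 14.452 Mbps × 2520 s × 1.12 = 40789.3 Mb
conference talk: 6.152 Mbps × 1500 s × 1.12 = 10335.4 Mb
music video: 20.352 Mbps × 420 s × 1.12 = 9573.6 Mb
Total: 265905.5 Mb = 33238.2 MB.
= 30.96 GiB.

30.96 GiB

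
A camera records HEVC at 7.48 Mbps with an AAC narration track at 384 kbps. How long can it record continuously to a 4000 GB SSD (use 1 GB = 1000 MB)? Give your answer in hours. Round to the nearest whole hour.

Audio: 384 kbps = 0.384 Mbps.
Total bitrate: 7.48 + 0.384 = 7.864 Mbps.
Capacity: 4000 GB = 32,000,000 Mb.
Recording time: 32,000,000 / 7.864 = 4,069,176 s ≈ 1,130 hours.

1130 hours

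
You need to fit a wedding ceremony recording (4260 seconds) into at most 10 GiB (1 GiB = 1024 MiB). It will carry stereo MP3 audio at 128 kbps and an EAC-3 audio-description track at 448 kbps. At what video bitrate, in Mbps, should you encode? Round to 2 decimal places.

19.59 Mbps

Budget: 10 GiB = 85899.3 Mb.
Total bitrate budget: 85899.3 Mb / 4260 s = 20.164 Mbps.
Audio total: 128 + 448 = 576 kbps = 0.576 Mbps.
Video: 20.164 − 0.576 = 19.588 Mbps.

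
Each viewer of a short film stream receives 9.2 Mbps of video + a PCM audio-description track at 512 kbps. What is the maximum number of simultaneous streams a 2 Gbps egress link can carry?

205

Audio: 512 kbps = 0.512 Mbps.
Per-viewer media rate: 9.712 Mbps.
2 Gbps = 2,000 Mbps; 2,000 / 9.712 = 205.93 → 205 viewers.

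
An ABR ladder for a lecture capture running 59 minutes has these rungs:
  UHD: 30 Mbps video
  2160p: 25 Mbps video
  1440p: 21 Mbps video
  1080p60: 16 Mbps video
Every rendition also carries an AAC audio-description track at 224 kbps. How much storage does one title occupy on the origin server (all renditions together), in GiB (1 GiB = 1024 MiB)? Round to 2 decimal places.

38.28 GiB

59 min = 3540 s
Audio: 224 kbps = 0.224 Mbps.
Sum of rendition bitrates: (30+0.224) + (25+0.224) + (21+0.224) + (16+0.224) = 92.896 Mbps.
× 3540 s = 328,852 Mb = 41,106 MB = 38.28 GiB.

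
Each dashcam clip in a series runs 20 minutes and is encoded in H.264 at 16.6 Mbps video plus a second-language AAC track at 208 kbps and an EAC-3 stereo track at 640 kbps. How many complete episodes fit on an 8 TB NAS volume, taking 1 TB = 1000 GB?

3056

20 min = 1200 s
Audio total: 208 + 640 = 848 kbps = 0.848 Mbps.
Total bitrate: 17.448 Mbps.
Per item: 17.448 Mbps × 1200 s = 20,938 Mb = 2,617 MB.
Capacity: 8 TB = 64,000,000 Mb; 3056.70 items → 3056 complete.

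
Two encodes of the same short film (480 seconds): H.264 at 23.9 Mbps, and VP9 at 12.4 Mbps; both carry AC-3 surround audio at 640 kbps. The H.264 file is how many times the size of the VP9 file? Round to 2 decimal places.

Audio: 640 kbps = 0.640 Mbps.
H.264: 24.540 Mbps × 480 s = 11779.2 Mb = 1.472 GB.
VP9: 13.040 Mbps × 480 s = 6259.2 Mb = 0.782 GB.
Ratio: 1.472 / 0.782 = 1.882.

1.88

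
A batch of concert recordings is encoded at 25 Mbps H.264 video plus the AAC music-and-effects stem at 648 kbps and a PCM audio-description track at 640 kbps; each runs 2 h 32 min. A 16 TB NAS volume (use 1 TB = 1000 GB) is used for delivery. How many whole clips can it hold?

2 h 32 min = 152 min = 9120 s
Audio total: 648 + 640 = 1288 kbps = 1.288 Mbps.
Total bitrate: 26.288 Mbps.
Per item: 26.288 Mbps × 9120 s = 239,747 Mb = 29,968 MB.
Capacity: 16 TB = 128,000,000 Mb; 533.90 items → 533 complete.

533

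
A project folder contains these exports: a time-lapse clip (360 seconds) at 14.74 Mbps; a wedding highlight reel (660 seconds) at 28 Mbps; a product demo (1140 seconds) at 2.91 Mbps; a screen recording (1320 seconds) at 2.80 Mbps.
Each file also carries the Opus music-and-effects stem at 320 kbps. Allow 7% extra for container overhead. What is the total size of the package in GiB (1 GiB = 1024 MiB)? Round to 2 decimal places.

Audio: 320 kbps = 0.320 Mbps.
time-lapse clip: 15.060 Mbps × 360 s × 1.07 = 5801.1 Mb
wedding highlight reel: 28.320 Mbps × 660 s × 1.07 = 19999.6 Mb
product demo: 3.230 Mbps × 1140 s × 1.07 = 3940.0 Mb
screen recording: 3.120 Mbps × 1320 s × 1.07 = 4406.7 Mb
Total: 34147.3 Mb = 4268.4 MB.
= 3.975 GiB.

3.98 GiB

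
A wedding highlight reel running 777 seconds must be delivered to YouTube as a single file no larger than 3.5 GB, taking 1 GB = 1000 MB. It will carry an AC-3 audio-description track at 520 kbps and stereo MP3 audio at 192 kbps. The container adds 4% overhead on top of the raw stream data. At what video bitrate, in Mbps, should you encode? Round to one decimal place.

Budget: 3.5 GB = 28000.0 Mb.
Stream payload after overhead: 28000.0 / 1.04 = 26923.1 Mb.
Total bitrate budget: 26923.1 Mb / 777 s = 34.650 Mbps.
Audio total: 520 + 192 = 712 kbps = 0.712 Mbps.
Video: 34.650 − 0.712 = 33.938 Mbps.

33.9 Mbps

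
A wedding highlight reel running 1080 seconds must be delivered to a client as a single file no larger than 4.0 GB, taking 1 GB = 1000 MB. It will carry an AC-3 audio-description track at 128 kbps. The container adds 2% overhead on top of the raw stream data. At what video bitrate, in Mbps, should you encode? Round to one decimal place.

28.9 Mbps

Budget: 4.0 GB = 32000.0 Mb.
Stream payload after overhead: 32000.0 / 1.02 = 31372.5 Mb.
Total bitrate budget: 31372.5 Mb / 1080 s = 29.049 Mbps.
Audio: 128 kbps = 0.128 Mbps.
Video: 29.049 − 0.128 = 28.921 Mbps.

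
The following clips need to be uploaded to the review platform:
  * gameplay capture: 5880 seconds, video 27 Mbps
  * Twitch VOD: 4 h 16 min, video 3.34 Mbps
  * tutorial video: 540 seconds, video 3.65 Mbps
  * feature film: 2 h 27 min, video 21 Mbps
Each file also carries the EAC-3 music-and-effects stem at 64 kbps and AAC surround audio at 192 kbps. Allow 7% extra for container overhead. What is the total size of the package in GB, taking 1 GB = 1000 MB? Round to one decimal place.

Audio total: 64 + 192 = 256 kbps = 0.256 Mbps.
gameplay capture: 27.256 Mbps × 5880 s × 1.07 = 171483.8 Mb
Twitch VOD: 3.596 Mbps × 15360 s × 1.07 = 59101.0 Mb
tutorial video: 3.906 Mbps × 540 s × 1.07 = 2256.9 Mb
feature film: 21.256 Mbps × 8820 s × 1.07 = 200601.4 Mb
Total: 433443.1 Mb = 54180.4 MB.
= 54.18 GB.

54.2 GB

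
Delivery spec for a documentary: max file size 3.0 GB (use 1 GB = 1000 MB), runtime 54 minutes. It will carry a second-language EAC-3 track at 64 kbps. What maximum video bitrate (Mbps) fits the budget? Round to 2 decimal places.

7.34 Mbps

Budget: 3.0 GB = 24000.0 Mb.
54 min = 3240 s
Total bitrate budget: 24000.0 Mb / 3240 s = 7.407 Mbps.
Audio: 64 kbps = 0.064 Mbps.
Video: 7.407 − 0.064 = 7.343 Mbps.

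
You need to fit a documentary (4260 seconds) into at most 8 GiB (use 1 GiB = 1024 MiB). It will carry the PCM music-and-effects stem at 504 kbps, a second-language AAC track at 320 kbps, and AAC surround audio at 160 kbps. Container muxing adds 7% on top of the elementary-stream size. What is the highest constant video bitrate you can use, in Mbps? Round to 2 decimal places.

Budget: 8 GiB = 68719.5 Mb.
Stream payload after overhead: 68719.5 / 1.07 = 64223.8 Mb.
Total bitrate budget: 64223.8 Mb / 4260 s = 15.076 Mbps.
Audio total: 504 + 320 + 160 = 984 kbps = 0.984 Mbps.
Video: 15.076 − 0.984 = 14.092 Mbps.

14.09 Mbps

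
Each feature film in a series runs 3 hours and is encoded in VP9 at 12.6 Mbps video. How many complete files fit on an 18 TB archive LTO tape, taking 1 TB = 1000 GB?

3 h = 10800 s
Per item: 12.600 Mbps × 10800 s = 136,080 Mb = 17,010 MB.
Capacity: 18 TB = 144,000,000 Mb; 1058.20 items → 1058 complete.

1058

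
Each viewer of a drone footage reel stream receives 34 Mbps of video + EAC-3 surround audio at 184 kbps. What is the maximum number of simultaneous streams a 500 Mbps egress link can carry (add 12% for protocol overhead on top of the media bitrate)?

13

Audio: 184 kbps = 0.184 Mbps.
Per-viewer media rate: 34.184 Mbps.
On the wire with 12% overhead: 38.286 Mbps.
500 Mbps = 500.0 Mbps; 500.0 / 38.286 = 13.06 → 13 viewers.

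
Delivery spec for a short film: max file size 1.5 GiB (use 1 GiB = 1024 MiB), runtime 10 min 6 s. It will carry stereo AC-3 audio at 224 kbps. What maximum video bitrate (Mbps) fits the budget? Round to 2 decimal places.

21.04 Mbps

Budget: 1.5 GiB = 12884.9 Mb.
10 min 6 s = 606 s
Total bitrate budget: 12884.9 Mb / 606 s = 21.262 Mbps.
Audio: 224 kbps = 0.224 Mbps.
Video: 21.262 − 0.224 = 21.038 Mbps.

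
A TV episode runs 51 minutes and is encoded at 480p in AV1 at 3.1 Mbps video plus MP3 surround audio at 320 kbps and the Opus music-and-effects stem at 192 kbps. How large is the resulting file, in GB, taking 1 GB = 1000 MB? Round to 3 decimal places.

1.382 GB

51 min = 3060 s
Audio total: 320 + 192 = 512 kbps = 0.512 Mbps.
Total bitrate: 3.1 + 0.512 = 3.612 Mbps.
Stream data: 3.612 Mbps × 3060 s = 11052.7 Mb.
11,053 Mb ÷ 8 = 1,382 MB → 1.382 GB.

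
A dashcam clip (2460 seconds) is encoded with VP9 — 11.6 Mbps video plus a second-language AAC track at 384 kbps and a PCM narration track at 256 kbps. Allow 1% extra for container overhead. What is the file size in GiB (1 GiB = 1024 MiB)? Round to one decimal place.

Audio total: 384 + 256 = 640 kbps = 0.640 Mbps.
Total bitrate: 11.6 + 0.640 = 12.240 Mbps.
Stream data: 12.240 Mbps × 2460 s = 30110.4 Mb.
With 1% container overhead: ×1.01.
30,412 Mb = 3,801,438,000 bytes ÷ 1,073,741,824 = 3.540 GiB.

3.5 GiB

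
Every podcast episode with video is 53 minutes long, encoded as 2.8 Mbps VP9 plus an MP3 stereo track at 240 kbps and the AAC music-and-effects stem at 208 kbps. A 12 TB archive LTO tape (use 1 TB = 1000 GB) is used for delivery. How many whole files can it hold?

53 min = 3180 s
Audio total: 240 + 208 = 448 kbps = 0.448 Mbps.
Total bitrate: 3.248 Mbps.
Per item: 3.248 Mbps × 3180 s = 10,329 Mb = 1,291 MB.
Capacity: 12 TB = 96,000,000 Mb; 9294.54 items → 9294 complete.

9294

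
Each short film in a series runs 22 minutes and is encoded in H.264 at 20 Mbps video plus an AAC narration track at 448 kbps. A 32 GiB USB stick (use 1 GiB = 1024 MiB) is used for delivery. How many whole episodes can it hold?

10

22 min = 1320 s
Audio: 448 kbps = 0.448 Mbps.
Total bitrate: 20.448 Mbps.
Per item: 20.448 Mbps × 1320 s = 26,991 Mb = 3,374 MB.
Capacity: 32 GiB = 274,878 Mb; 10.18 items → 10 complete.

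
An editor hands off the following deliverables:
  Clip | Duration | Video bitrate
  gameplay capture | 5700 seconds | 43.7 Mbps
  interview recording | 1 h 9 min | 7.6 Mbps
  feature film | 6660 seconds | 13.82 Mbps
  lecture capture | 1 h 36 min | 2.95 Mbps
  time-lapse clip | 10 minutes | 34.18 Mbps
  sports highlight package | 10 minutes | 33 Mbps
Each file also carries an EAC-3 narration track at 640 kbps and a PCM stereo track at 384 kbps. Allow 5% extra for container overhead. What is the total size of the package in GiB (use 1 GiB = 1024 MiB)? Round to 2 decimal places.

Audio total: 640 + 384 = 1024 kbps = 1.024 Mbps.
gameplay capture: 44.724 Mbps × 5700 s × 1.05 = 267673.1 Mb
interview recording: 8.624 Mbps × 4140 s × 1.05 = 37488.5 Mb
feature film: 14.844 Mbps × 6660 s × 1.05 = 103804.1 Mb
lecture capture: 3.974 Mbps × 5760 s × 1.05 = 24034.8 Mb
time-lapse clip: 35.204 Mbps × 600 s × 1.05 = 22178.5 Mb
sports highlight package: 34.024 Mbps × 600 s × 1.05 = 21435.1 Mb
Total: 476614.2 Mb = 59576.8 MB.
= 55.49 GiB.

55.49 GiB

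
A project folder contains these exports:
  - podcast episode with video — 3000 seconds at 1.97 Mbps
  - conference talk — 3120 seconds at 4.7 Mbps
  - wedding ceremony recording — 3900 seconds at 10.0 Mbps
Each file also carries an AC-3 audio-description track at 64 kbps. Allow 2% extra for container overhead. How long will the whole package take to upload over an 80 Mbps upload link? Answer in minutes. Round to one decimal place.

Audio: 64 kbps = 0.064 Mbps.
podcast episode with video: 2.034 Mbps × 3000 s × 1.02 = 6224.0 Mb
conference talk: 4.764 Mbps × 3120 s × 1.02 = 15161.0 Mb
wedding ceremony recording: 10.064 Mbps × 3900 s × 1.02 = 40034.6 Mb
Total: 61419.6 Mb = 7677.4 MB.
At 80 Mbps: 61419.6 / 80 = 768 s ≈ 12.8 minutes.

12.8 minutes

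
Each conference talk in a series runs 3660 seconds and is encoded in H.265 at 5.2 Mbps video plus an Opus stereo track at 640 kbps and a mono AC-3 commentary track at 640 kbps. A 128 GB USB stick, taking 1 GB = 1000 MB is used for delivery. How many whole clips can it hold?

Audio total: 640 + 640 = 1280 kbps = 1.280 Mbps.
Total bitrate: 6.480 Mbps.
Per item: 6.480 Mbps × 3660 s = 23,717 Mb = 2,965 MB.
Capacity: 128 GB = 1,024,000 Mb; 43.18 items → 43 complete.

43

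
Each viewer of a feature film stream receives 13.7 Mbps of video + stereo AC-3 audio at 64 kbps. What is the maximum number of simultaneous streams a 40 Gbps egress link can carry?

2906

Audio: 64 kbps = 0.064 Mbps.
Per-viewer media rate: 13.764 Mbps.
40 Gbps = 40,000 Mbps; 40,000 / 13.764 = 2906.13 → 2906 viewers.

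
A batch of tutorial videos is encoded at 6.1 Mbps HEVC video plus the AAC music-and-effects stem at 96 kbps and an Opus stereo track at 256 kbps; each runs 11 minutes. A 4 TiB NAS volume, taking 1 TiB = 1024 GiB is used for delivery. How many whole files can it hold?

11 min = 660 s
Audio total: 96 + 256 = 352 kbps = 0.352 Mbps.
Total bitrate: 6.452 Mbps.
Per item: 6.452 Mbps × 660 s = 4,258 Mb = 532.3 MB.
Capacity: 4 TiB = 35,184,372 Mb; 8262.50 items → 8262 complete.

8262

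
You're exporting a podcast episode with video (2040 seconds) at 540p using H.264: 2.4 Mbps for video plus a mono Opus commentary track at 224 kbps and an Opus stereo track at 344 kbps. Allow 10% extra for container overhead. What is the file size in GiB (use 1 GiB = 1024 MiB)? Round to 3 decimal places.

Audio total: 224 + 344 = 568 kbps = 0.568 Mbps.
Total bitrate: 2.4 + 0.568 = 2.968 Mbps.
Stream data: 2.968 Mbps × 2040 s = 6054.7 Mb.
With 10% container overhead: ×1.10.
6,660 Mb = 832,524,000 bytes ÷ 1,073,741,824 = 0.7753 GiB.

0.775 GiB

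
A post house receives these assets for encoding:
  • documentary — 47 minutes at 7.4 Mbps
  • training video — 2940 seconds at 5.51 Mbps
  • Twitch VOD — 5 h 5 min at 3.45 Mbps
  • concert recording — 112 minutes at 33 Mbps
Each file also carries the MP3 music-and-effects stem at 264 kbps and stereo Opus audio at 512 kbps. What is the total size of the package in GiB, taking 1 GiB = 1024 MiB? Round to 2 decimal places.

40.26 GiB

Audio total: 264 + 512 = 776 kbps = 0.776 Mbps.
documentary: 8.176 Mbps × 2820 s = 23056.3 Mb
training video: 6.286 Mbps × 2940 s = 18480.8 Mb
Twitch VOD: 4.226 Mbps × 18300 s = 77335.8 Mb
concert recording: 33.776 Mbps × 6720 s = 226974.7 Mb
Total: 345847.7 Mb = 43231.0 MB.
= 40.26 GiB.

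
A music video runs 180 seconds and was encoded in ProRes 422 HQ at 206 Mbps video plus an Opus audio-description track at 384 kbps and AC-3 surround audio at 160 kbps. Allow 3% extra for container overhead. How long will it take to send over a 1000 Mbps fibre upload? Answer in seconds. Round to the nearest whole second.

Audio total: 384 + 160 = 544 kbps = 0.544 Mbps.
Total bitrate: 206.544 Mbps.
File: 206.544 Mbps × 180 s = 37177.9 Mb.
With 3% container overhead: ×1.03. → 38293.3 Mb.
At 1000 Mbps: 38293.3 / 1000 = 38.3 s ≈ 38.3 seconds.

38 seconds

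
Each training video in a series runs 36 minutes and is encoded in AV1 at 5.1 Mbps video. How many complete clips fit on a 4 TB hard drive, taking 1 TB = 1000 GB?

2904

36 min = 2160 s
Per item: 5.100 Mbps × 2160 s = 11,016 Mb = 1,377 MB.
Capacity: 4 TB = 32,000,000 Mb; 2904.87 items → 2904 complete.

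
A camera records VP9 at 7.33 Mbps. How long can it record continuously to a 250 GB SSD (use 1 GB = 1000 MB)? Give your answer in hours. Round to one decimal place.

Capacity: 250 GB = 2,000,000 Mb.
Recording time: 2,000,000 / 7.330 = 272,851 s ≈ 75.8 hours.

75.8 hours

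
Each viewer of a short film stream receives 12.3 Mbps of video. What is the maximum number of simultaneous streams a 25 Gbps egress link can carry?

2032

25 Gbps = 25,000 Mbps; 25,000 / 12.300 = 2032.52 → 2032 viewers.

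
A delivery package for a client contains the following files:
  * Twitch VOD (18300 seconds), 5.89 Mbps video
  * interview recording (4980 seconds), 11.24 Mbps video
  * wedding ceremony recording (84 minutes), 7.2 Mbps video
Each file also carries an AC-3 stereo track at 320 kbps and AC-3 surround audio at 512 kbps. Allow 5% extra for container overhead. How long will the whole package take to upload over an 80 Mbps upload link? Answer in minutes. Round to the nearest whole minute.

Audio total: 320 + 512 = 832 kbps = 0.832 Mbps.
Twitch VOD: 6.722 Mbps × 18300 s × 1.05 = 129163.2 Mb
interview recording: 12.072 Mbps × 4980 s × 1.05 = 63124.5 Mb
wedding ceremony recording: 8.032 Mbps × 5040 s × 1.05 = 42505.3 Mb
Total: 234793.1 Mb = 29349.1 MB.
At 80 Mbps: 234793.1 / 80 = 2935 s ≈ 48.9 minutes.

49 minutes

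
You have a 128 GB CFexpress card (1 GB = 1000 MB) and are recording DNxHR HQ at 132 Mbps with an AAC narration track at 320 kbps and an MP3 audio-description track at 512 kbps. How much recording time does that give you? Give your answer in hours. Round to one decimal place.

Audio total: 320 + 512 = 832 kbps = 0.832 Mbps.
Total bitrate: 132 + 0.832 = 132.832 Mbps.
Capacity: 128 GB = 1,024,000 Mb.
Recording time: 1,024,000 / 132.832 = 7,709 s ≈ 2.14 hours.

2.1 hours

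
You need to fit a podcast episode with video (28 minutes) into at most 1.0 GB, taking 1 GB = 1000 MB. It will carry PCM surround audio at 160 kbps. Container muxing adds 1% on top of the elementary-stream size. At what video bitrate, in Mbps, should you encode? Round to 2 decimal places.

Budget: 1.0 GB = 8000.0 Mb.
Stream payload after overhead: 8000.0 / 1.01 = 7920.8 Mb.
28 min = 1680 s
Total bitrate budget: 7920.8 Mb / 1680 s = 4.715 Mbps.
Audio: 160 kbps = 0.160 Mbps.
Video: 4.715 − 0.160 = 4.555 Mbps.

4.55 Mbps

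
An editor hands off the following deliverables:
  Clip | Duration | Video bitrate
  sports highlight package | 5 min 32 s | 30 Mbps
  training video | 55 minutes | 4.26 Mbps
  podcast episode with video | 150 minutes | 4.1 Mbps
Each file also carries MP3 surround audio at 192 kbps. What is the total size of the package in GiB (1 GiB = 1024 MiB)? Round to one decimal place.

Audio: 192 kbps = 0.192 Mbps.
sports highlight package: 30.192 Mbps × 332 s = 10023.7 Mb
training video: 4.452 Mbps × 3300 s = 14691.6 Mb
podcast episode with video: 4.292 Mbps × 9000 s = 38628.0 Mb
Total: 63343.3 Mb = 7917.9 MB.
= 7.374 GiB.

7.4 GiB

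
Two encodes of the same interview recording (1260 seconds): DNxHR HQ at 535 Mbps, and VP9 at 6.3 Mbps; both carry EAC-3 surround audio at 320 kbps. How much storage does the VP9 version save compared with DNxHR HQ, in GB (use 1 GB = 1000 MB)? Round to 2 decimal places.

Audio: 320 kbps = 0.320 Mbps.
DNxHR HQ: 535.320 Mbps × 1260 s = 674503.2 Mb = 84.313 GB.
VP9: 6.620 Mbps × 1260 s = 8341.2 Mb = 1.043 GB.
Saving: 84.313 − 1.043 = 83.270 GB.

83.27 GB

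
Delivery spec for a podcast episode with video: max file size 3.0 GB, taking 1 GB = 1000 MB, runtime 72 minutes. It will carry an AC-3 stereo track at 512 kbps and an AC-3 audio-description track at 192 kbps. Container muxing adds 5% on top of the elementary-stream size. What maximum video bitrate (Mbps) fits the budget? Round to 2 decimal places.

Budget: 3.0 GB = 24000.0 Mb.
Stream payload after overhead: 24000.0 / 1.05 = 22857.1 Mb.
72 min = 4320 s
Total bitrate budget: 22857.1 Mb / 4320 s = 5.291 Mbps.
Audio total: 512 + 192 = 704 kbps = 0.704 Mbps.
Video: 5.291 − 0.704 = 4.587 Mbps.

4.59 Mbps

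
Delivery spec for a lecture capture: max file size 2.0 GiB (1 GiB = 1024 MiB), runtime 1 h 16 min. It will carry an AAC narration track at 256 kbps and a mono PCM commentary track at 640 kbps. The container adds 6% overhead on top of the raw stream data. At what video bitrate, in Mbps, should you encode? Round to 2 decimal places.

Budget: 2.0 GiB = 17179.9 Mb.
Stream payload after overhead: 17179.9 / 1.06 = 16207.4 Mb.
1 h 16 min = 76 min = 4560 s
Total bitrate budget: 16207.4 Mb / 4560 s = 3.554 Mbps.
Audio total: 256 + 640 = 896 kbps = 0.896 Mbps.
Video: 3.554 − 0.896 = 2.658 Mbps.

2.66 Mbps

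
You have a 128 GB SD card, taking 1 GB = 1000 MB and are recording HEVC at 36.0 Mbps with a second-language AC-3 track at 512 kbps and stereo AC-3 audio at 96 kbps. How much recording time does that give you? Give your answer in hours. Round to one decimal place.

Audio total: 512 + 96 = 608 kbps = 0.608 Mbps.
Total bitrate: 36.0 + 0.608 = 36.608 Mbps.
Capacity: 128 GB = 1,024,000 Mb.
Recording time: 1,024,000 / 36.608 = 27,972 s ≈ 7.77 hours.

7.8 hours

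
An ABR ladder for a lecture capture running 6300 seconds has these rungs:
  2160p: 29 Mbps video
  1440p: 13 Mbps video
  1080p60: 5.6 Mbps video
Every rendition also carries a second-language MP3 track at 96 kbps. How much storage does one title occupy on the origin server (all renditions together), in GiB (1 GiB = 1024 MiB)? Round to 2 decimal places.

Audio: 96 kbps = 0.096 Mbps.
Sum of rendition bitrates: (29+0.096) + (13+0.096) + (5.6+0.096) = 47.888 Mbps.
× 6300 s = 301,694 Mb = 37,712 MB = 35.12 GiB.

35.12 GiB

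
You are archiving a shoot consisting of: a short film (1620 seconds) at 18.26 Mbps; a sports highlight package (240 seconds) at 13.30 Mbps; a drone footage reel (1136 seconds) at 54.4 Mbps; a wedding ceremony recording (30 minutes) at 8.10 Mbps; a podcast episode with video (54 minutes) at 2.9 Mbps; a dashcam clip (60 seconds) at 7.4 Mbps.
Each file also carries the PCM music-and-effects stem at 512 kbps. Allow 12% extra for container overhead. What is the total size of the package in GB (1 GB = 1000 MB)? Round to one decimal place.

Audio: 512 kbps = 0.512 Mbps.
short film: 18.772 Mbps × 1620 s × 1.12 = 34059.9 Mb
sports highlight package: 13.812 Mbps × 240 s × 1.12 = 3712.7 Mb
drone footage reel: 54.912 Mbps × 1136 s × 1.12 = 69865.6 Mb
wedding ceremony recording: 8.612 Mbps × 1800 s × 1.12 = 17361.8 Mb
podcast episode with video: 3.412 Mbps × 3240 s × 1.12 = 12381.5 Mb
dashcam clip: 7.912 Mbps × 60 s × 1.12 = 531.7 Mb
Total: 137913.2 Mb = 17239.1 MB.
= 17.24 GB.

17.2 GB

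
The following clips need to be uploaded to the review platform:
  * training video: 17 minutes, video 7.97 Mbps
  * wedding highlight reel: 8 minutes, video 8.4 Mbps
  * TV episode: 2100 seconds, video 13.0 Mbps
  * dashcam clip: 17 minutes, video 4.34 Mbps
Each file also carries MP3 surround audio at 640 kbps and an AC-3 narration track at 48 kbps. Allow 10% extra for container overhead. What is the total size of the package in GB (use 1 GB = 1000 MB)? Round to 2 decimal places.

Audio total: 640 + 48 = 688 kbps = 0.688 Mbps.
training video: 8.658 Mbps × 1020 s × 1.10 = 9714.3 Mb
wedding highlight reel: 9.088 Mbps × 480 s × 1.10 = 4798.5 Mb
TV episode: 13.688 Mbps × 2100 s × 1.10 = 31619.3 Mb
dashcam clip: 5.028 Mbps × 1020 s × 1.10 = 5641.4 Mb
Total: 51773.4 Mb = 6471.7 MB.
= 6.472 GB.

6.47 GB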